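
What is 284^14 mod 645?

14 in binary is 1110, i.e. 14 = 8 + 4 + 2.
284^1 ≡ 284 (mod 645)
284^2 ≡ 284^2 = 80656 ≡ 31 (mod 645)
284^4 ≡ 31^2 = 961 ≡ 316 (mod 645)
284^8 ≡ 316^2 = 99856 ≡ 526 (mod 645)
284^14 = 284^8 × 284^4 × 284^2 ≡ 526 × 316 × 31 (mod 645).
Accumulate the product:
526 × 316 = 166216 ≡ 451
451 × 31 = 13981 ≡ 436

436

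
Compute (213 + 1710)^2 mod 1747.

213 + 1710 = 1923 ≡ 176 (mod 1747)
(176)^2 ≡ 1277 (mod 1747)

1277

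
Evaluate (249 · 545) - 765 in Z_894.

249 · 545 = 135705 ≡ 711 (mod 894)
711 - 765 = -54 ≡ 840 (mod 894)

840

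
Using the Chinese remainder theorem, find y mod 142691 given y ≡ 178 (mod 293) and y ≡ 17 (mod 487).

293⁻¹ mod 487: 293*123 ≡ 1 (mod 487), so 293⁻¹ ≡ 123.
y = 178 + 293*((17 − 178)*123 mod 487) = 178 + 293*164 = 48230.

48230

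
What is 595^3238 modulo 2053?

By square-and-multiply:
3238 in binary is 110010100110, i.e. 3238 = 2048 + 1024 + 128 + 32 + 4 + 2.
595^1 ≡ 595 (mod 2053)
595^2 ≡ 595^2 = 354025 ≡ 909 (mod 2053)
595^4 ≡ 909^2 = 826281 ≡ 975 (mod 2053)
595^8 ≡ 975^2 = 950625 ≡ 86 (mod 2053)
595^16 ≡ 86^2 = 7396 ≡ 1237 (mod 2053)
595^32 ≡ 1237^2 = 1530169 ≡ 684 (mod 2053)
595^64 ≡ 684^2 = 467856 ≡ 1825 (mod 2053)
595^128 ≡ 1825^2 = 3330625 ≡ 659 (mod 2053)
595^256 ≡ 659^2 = 434281 ≡ 1098 (mod 2053)
595^512 ≡ 1098^2 = 1205604 ≡ 493 (mod 2053)
595^1024 ≡ 493^2 = 243049 ≡ 795 (mod 2053)
595^2048 ≡ 795^2 = 632025 ≡ 1754 (mod 2053)
595^3238 = 595^2048 · 595^1024 · 595^128 · 595^32 · 595^4 · 595^2 ≡ 1754 · 795 · 659 · 684 · 975 · 909 (mod 2053).
Accumulate the product:
1754 · 795 = 1394430 ≡ 443
443 · 659 = 291937 ≡ 411
411 · 684 = 281124 ≡ 1916
1916 · 975 = 1868100 ≡ 1923
1923 · 909 = 1748007 ≡ 904

904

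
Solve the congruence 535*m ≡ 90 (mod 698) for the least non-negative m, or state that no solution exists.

gcd(535, 698) = 1, so a unique solution mod 698 exists.
535⁻¹ ≡ 167 (mod 698).
m ≡ 167*90 ≡ 372 (mod 698).

372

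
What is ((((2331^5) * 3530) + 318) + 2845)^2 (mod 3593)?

(2331)^5 ≡ 795 (mod 3593)
795 * 3530 = 2806350 ≡ 217 (mod 3593)
217 + 318 = 535
535 + 2845 = 3380
(3380)^2 ≡ 2253 (mod 3593)

2253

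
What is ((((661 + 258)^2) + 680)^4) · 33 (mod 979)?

66

661 + 258 = 919
(919)^2 ≡ 663 (mod 979)
663 + 680 = 1343 ≡ 364 (mod 979)
(364)^4 ≡ 892 (mod 979)
892 · 33 = 29436 ≡ 66 (mod 979)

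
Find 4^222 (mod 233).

222 in binary is 11011110, i.e. 222 = 128 + 64 + 16 + 8 + 4 + 2.
4^1 ≡ 4 (mod 233)
4^2 ≡ 4^2 = 16 (mod 233)
4^4 ≡ 16^2 = 256 ≡ 23 (mod 233)
4^8 ≡ 23^2 = 529 ≡ 63 (mod 233)
4^16 ≡ 63^2 = 3969 ≡ 8 (mod 233)
4^32 ≡ 8^2 = 64 (mod 233)
4^64 ≡ 64^2 = 4096 ≡ 135 (mod 233)
4^128 ≡ 135^2 = 18225 ≡ 51 (mod 233)
4^222 = 4^128 × 4^64 × 4^16 × 4^8 × 4^4 × 4^2 ≡ 51 × 135 × 8 × 63 × 23 × 16 (mod 233).
Accumulate the product:
51 × 135 = 6885 ≡ 128
128 × 8 = 1024 ≡ 92
92 × 63 = 5796 ≡ 204
204 × 23 = 4692 ≡ 32
32 × 16 = 512 ≡ 46

46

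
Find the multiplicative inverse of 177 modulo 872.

By the extended Euclidean algorithm:
872 = 4×177 + 164
177 = 1×164 + 13
164 = 12×13 + 8
13 = 1×8 + 5
8 = 1×5 + 3
5 = 1×3 + 2
3 = 1×2 + 1
2 = 2×1 + 0
gcd(177, 872) = 1, so the inverse exists.
Back-substitute for 1:
1 = 1×3 − 1×2
  = −1×5 + 2×3
  = 2×8 − 3×5
  = −3×13 + 5×8
  = 5×164 − 63×13
  = −63×177 + 68×164
  = 68×872 − 335×177
So 177⁻¹ ≡ −335 ≡ 537 (mod 872).

537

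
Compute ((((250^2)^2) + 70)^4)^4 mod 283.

101

(250)^2 ≡ 240 (mod 283)
(240)^2 ≡ 151 (mod 283)
151 + 70 = 221
(221)^4 ≡ 57 (mod 283)
(57)^4 ≡ 101 (mod 283)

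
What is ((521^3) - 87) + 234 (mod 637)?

(521)^3 ≡ 391 (mod 637)
391 - 87 = 304
304 + 234 = 538

538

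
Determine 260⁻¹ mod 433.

Apply the Euclidean algorithm and back-substitute:
433 = 1×260 + 173
260 = 1×173 + 87
173 = 1×87 + 86
87 = 1×86 + 1
86 = 86×1 + 0
gcd(260, 433) = 1, so the inverse exists.
Back-substitute for 1:
1 = 1×87 − 1×86
  = −1×173 + 2×87
  = 2×260 − 3×173
  = −3×433 + 5×260
So 260⁻¹ ≡ 5 (mod 433).

5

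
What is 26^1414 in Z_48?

By square-and-multiply:
1414 in binary is 10110000110, i.e. 1414 = 1024 + 256 + 128 + 4 + 2.
26^1 ≡ 26 (mod 48)
26^2 ≡ 26^2 = 676 ≡ 4 (mod 48)
26^4 ≡ 4^2 = 16 (mod 48)
26^8 ≡ 16^2 = 256 ≡ 16 (mod 48)
26^16 ≡ 16^2 = 256 ≡ 16 (mod 48)
26^32 ≡ 16^2 = 256 ≡ 16 (mod 48)
26^64 ≡ 16^2 = 256 ≡ 16 (mod 48)
26^128 ≡ 16^2 = 256 ≡ 16 (mod 48)
26^256 ≡ 16^2 = 256 ≡ 16 (mod 48)
26^512 ≡ 16^2 = 256 ≡ 16 (mod 48)
26^1024 ≡ 16^2 = 256 ≡ 16 (mod 48)
26^1414 = 26^1024 · 26^256 · 26^128 · 26^4 · 26^2 ≡ 16 · 16 · 16 · 16 · 4 (mod 48).
Accumulate the product:
16 · 16 = 256 ≡ 16
16 · 16 = 256 ≡ 16
16 · 16 = 256 ≡ 16
16 · 4 = 64 ≡ 16

16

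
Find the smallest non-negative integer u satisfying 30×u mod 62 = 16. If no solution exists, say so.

15

gcd(30, 62) = 2, and 2 | 16, so solutions exist.
Divide through by 2: 15×u = 8 (mod 31).
15⁻¹ ≡ 29 (mod 31).
u ≡ 29×8 ≡ 15 (mod 31).
The smallest non-negative solution is u = 15.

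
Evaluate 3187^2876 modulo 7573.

3187^1 ≡ 3187 (mod 7573)
3187^2 ≡ 3187^2 = 10156969 ≡ 1576 (mod 7573)
3187^4 ≡ 1576^2 = 2483776 ≡ 7405 (mod 7573)
3187^8 ≡ 7405^2 = 54834025 ≡ 5505 (mod 7573)
3187^16 ≡ 5505^2 = 30305025 ≡ 5452 (mod 7573)
3187^32 ≡ 5452^2 = 29724304 ≡ 279 (mod 7573)
3187^64 ≡ 279^2 = 77841 ≡ 2111 (mod 7573)
3187^128 ≡ 2111^2 = 4456321 ≡ 3397 (mod 7573)
3187^256 ≡ 3397^2 = 11539609 ≡ 5930 (mod 7573)
3187^512 ≡ 5930^2 = 35164900 ≡ 3461 (mod 7573)
3187^1024 ≡ 3461^2 = 11978521 ≡ 5608 (mod 7573)
3187^2048 ≡ 5608^2 = 31449664 ≡ 6568 (mod 7573)
3187^2876 = 3187^2048 × 3187^512 × 3187^256 × 3187^32 × 3187^16 × 3187^8 × 3187^4 ≡ 6568 × 3461 × 5930 × 279 × 5452 × 5505 × 7405 (mod 7573).
Accumulate the product:
6568 × 3461 = 22731848 ≡ 5275
5275 × 5930 = 31280750 ≡ 4260
4260 × 279 = 1188540 ≡ 7152
7152 × 5452 = 38992704 ≡ 6900
6900 × 5505 = 37984500 ≡ 5905
5905 × 7405 = 43726525 ≡ 23

23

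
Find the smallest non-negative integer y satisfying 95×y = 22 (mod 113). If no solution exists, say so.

49

gcd(95, 113) = 1, so a unique solution mod 113 exists.
95⁻¹ ≡ 69 (mod 113).
y ≡ 69×22 ≡ 49 (mod 113).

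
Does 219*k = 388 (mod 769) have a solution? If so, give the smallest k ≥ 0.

gcd(219, 769) = 1, so a unique solution mod 769 exists.
219⁻¹ ≡ 460 (mod 769).
k ≡ 460*388 ≡ 72 (mod 769).

72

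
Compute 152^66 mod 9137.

684

152^1 ≡ 152 (mod 9137)
152^2 ≡ 152^2 = 23104 ≡ 4830 (mod 9137)
152^4 ≡ 4830^2 = 23328900 ≡ 2139 (mod 9137)
152^8 ≡ 2139^2 = 4575321 ≡ 6821 (mod 9137)
152^16 ≡ 6821^2 = 46526041 ≡ 437 (mod 9137)
152^32 ≡ 437^2 = 190969 ≡ 8229 (mod 9137)
152^64 ≡ 8229^2 = 67716441 ≡ 2134 (mod 9137)
152^66 = 152^64 · 152^2 ≡ 2134 · 4830 (mod 9137).
2134 · 4830 = 10307220 ≡ 684 (mod 9137).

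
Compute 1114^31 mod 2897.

628

1114^1 ≡ 1114 (mod 2897)
1114^2 ≡ 1114^2 = 1240996 ≡ 1080 (mod 2897)
1114^4 ≡ 1080^2 = 1166400 ≡ 1806 (mod 2897)
1114^8 ≡ 1806^2 = 3261636 ≡ 2511 (mod 2897)
1114^16 ≡ 2511^2 = 6305121 ≡ 1249 (mod 2897)
1114^31 = 1114^16 * 1114^8 * 1114^4 * 1114^2 * 1114^1 ≡ 1249 * 2511 * 1806 * 1080 * 1114 (mod 2897).
Accumulate the product:
1249 * 2511 = 3136239 ≡ 1685
1685 * 1806 = 3043110 ≡ 1260
1260 * 1080 = 1360800 ≡ 2107
2107 * 1114 = 2347198 ≡ 628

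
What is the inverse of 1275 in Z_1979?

By the extended Euclidean algorithm:
1979 = 1*1275 + 704
1275 = 1*704 + 571
704 = 1*571 + 133
571 = 4*133 + 39
133 = 3*39 + 16
39 = 2*16 + 7
16 = 2*7 + 2
7 = 3*2 + 1
2 = 2*1 + 0
gcd(1275, 1979) = 1, so the inverse exists.
Back-substitute for 1:
1 = 1*7 − 3*2
  = −3*16 + 7*7
  = 7*39 − 17*16
  = −17*133 + 58*39
  = 58*571 − 249*133
  = −249*704 + 307*571
  = 307*1275 − 556*704
  = −556*1979 + 863*1275
So 1275⁻¹ ≡ 863 (mod 1979).

863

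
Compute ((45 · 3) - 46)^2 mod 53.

24

45 · 3 = 135 ≡ 29 (mod 53)
29 - 46 = -17 ≡ 36 (mod 53)
(36)^2 ≡ 24 (mod 53)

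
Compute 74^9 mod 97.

9 in binary is 1001, i.e. 9 = 8 + 1.
74^1 ≡ 74 (mod 97)
74^2 ≡ 74^2 = 5476 ≡ 44 (mod 97)
74^4 ≡ 44^2 = 1936 ≡ 93 (mod 97)
74^8 ≡ 93^2 = 8649 ≡ 16 (mod 97)
74^9 = 74^8 × 74^1 ≡ 16 × 74 (mod 97).
16 × 74 = 1184 ≡ 20 (mod 97).

20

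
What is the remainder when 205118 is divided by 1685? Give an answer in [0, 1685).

205118 = 121·1685 + 1233, so 205118 ≡ 1233 (mod 1685).

1233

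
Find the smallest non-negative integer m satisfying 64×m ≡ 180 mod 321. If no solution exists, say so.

63

gcd(64, 321) = 1, so a unique solution mod 321 exists.
64⁻¹ ≡ 316 (mod 321).
m ≡ 316×180 ≡ 63 (mod 321).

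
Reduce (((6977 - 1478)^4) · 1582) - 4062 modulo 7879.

6977 - 1478 = 5499
(5499)^4 ≡ 6646 (mod 7879)
6646 · 1582 = 10513972 ≡ 3386 (mod 7879)
3386 - 4062 = -676 ≡ 7203 (mod 7879)

7203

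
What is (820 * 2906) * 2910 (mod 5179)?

4625

820 * 2906 = 2382920 ≡ 580 (mod 5179)
580 * 2910 = 1687800 ≡ 4625 (mod 5179)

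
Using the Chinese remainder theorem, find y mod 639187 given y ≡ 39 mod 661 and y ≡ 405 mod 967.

575770

661⁻¹ mod 967: 661*79 ≡ 1 (mod 967), so 661⁻¹ ≡ 79.
y = 39 + 661*((405 − 39)*79 mod 967) = 39 + 661*871 = 575770.
Check: 575770 mod 661 = 39, 575770 mod 967 = 405. ✓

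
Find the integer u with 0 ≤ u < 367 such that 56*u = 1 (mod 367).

59

Apply the Euclidean algorithm and back-substitute:
367 = 6×56 + 31
56 = 1×31 + 25
31 = 1×25 + 6
25 = 4×6 + 1
6 = 6×1 + 0
gcd(56, 367) = 1, so the inverse exists.
Bézout: 1 = −9×367 + 59×56.
So 56⁻¹ ≡ 59 (mod 367).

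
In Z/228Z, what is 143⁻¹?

59

Apply the Euclidean algorithm and back-substitute:
228 = 1*143 + 85
143 = 1*85 + 58
85 = 1*58 + 27
58 = 2*27 + 4
27 = 6*4 + 3
4 = 1*3 + 1
3 = 3*1 + 0
gcd(143, 228) = 1, so the inverse exists.
Back-substitute for 1:
1 = 1*4 − 1*3
  = −1*27 + 7*4
  = 7*58 − 15*27
  = −15*85 + 22*58
  = 22*143 − 37*85
  = −37*228 + 59*143
So 143⁻¹ ≡ 59 (mod 228).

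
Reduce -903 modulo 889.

-903 = -2·889 + 875, so -903 ≡ 875 (mod 889).

875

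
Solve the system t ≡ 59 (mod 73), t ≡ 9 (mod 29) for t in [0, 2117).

1227

73⁻¹ mod 29: 73*2 ≡ 1 (mod 29), so 73⁻¹ ≡ 2.
t = 59 + 73*((9 − 59)*2 mod 29) = 59 + 73*16 = 1227.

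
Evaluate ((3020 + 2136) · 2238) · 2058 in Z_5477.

3773

3020 + 2136 = 5156
5156 · 2238 = 11539128 ≡ 4566 (mod 5477)
4566 · 2058 = 9396828 ≡ 3773 (mod 5477)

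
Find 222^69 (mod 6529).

3292

Using repeated squaring:
222^1 ≡ 222 (mod 6529)
222^2 ≡ 222^2 = 49284 ≡ 3581 (mod 6529)
222^4 ≡ 3581^2 = 12823561 ≡ 605 (mod 6529)
222^8 ≡ 605^2 = 366025 ≡ 401 (mod 6529)
222^16 ≡ 401^2 = 160801 ≡ 4105 (mod 6529)
222^32 ≡ 4105^2 = 16851025 ≡ 6205 (mod 6529)
222^64 ≡ 6205^2 = 38502025 ≡ 512 (mod 6529)
222^69 = 222^64 × 222^4 × 222^1 ≡ 512 × 605 × 222 (mod 6529).
Accumulate the product:
512 × 605 = 309760 ≡ 2897
2897 × 222 = 643134 ≡ 3292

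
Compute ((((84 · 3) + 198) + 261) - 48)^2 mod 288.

84 · 3 = 252
252 + 198 = 450 ≡ 162 (mod 288)
162 + 261 = 423 ≡ 135 (mod 288)
135 - 48 = 87
(87)^2 ≡ 81 (mod 288)

81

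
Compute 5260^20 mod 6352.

16

Using repeated squaring:
20 in binary is 10100, i.e. 20 = 16 + 4.
5260^1 ≡ 5260 (mod 6352)
5260^2 ≡ 5260^2 = 27667600 ≡ 4640 (mod 6352)
5260^4 ≡ 4640^2 = 21529600 ≡ 2672 (mod 6352)
5260^8 ≡ 2672^2 = 7139584 ≡ 6288 (mod 6352)
5260^16 ≡ 6288^2 = 39538944 ≡ 4096 (mod 6352)
5260^20 = 5260^16 * 5260^4 ≡ 4096 * 2672 (mod 6352).
4096 * 2672 = 10944512 ≡ 16 (mod 6352).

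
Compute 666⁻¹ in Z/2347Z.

1540

2347 = 3×666 + 349
666 = 1×349 + 317
349 = 1×317 + 32
317 = 9×32 + 29
32 = 1×29 + 3
29 = 9×3 + 2
3 = 1×2 + 1
2 = 2×1 + 0
gcd(666, 2347) = 1, so the inverse exists.
Bézout: 1 = 229×2347 − 807×666.
So 666⁻¹ ≡ −807 ≡ 1540 (mod 2347).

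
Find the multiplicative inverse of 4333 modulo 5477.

3471

Apply the Euclidean algorithm and back-substitute:
5477 = 1*4333 + 1144
4333 = 3*1144 + 901
1144 = 1*901 + 243
901 = 3*243 + 172
243 = 1*172 + 71
172 = 2*71 + 30
71 = 2*30 + 11
30 = 2*11 + 8
11 = 1*8 + 3
8 = 2*3 + 2
3 = 1*2 + 1
2 = 2*1 + 0
gcd(4333, 5477) = 1, so the inverse exists.
Bézout: 1 = 1587*5477 − 2006*4333.
So 4333⁻¹ ≡ −2006 ≡ 3471 (mod 5477).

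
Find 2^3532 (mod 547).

3532 in binary is 110111001100, i.e. 3532 = 2048 + 1024 + 256 + 128 + 64 + 8 + 4.
2^1 ≡ 2 (mod 547)
2^2 ≡ 2^2 = 4 (mod 547)
2^4 ≡ 4^2 = 16 (mod 547)
2^8 ≡ 16^2 = 256 (mod 547)
2^16 ≡ 256^2 = 65536 ≡ 443 (mod 547)
2^32 ≡ 443^2 = 196249 ≡ 423 (mod 547)
2^64 ≡ 423^2 = 178929 ≡ 60 (mod 547)
2^128 ≡ 60^2 = 3600 ≡ 318 (mod 547)
2^256 ≡ 318^2 = 101124 ≡ 476 (mod 547)
2^512 ≡ 476^2 = 226576 ≡ 118 (mod 547)
2^1024 ≡ 118^2 = 13924 ≡ 249 (mod 547)
2^2048 ≡ 249^2 = 62001 ≡ 190 (mod 547)
2^3532 = 2^2048 · 2^1024 · 2^256 · 2^128 · 2^64 · 2^8 · 2^4 ≡ 190 · 249 · 476 · 318 · 60 · 256 · 16 (mod 547).
Accumulate the product:
190 · 249 = 47310 ≡ 268
268 · 476 = 127568 ≡ 117
117 · 318 = 37206 ≡ 10
10 · 60 = 600 ≡ 53
53 · 256 = 13568 ≡ 440
440 · 16 = 7040 ≡ 476

476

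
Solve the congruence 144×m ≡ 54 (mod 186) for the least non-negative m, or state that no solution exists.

12

gcd(144, 186) = 6, and 6 | 54, so solutions exist.
Divide through by 6: 24×m = 9 (mod 31).
24⁻¹ ≡ 22 (mod 31).
m ≡ 22×9 ≡ 12 (mod 31).
The smallest non-negative solution is m = 12.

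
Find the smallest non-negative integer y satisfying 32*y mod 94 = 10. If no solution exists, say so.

gcd(32, 94) = 2, and 2 | 10, so solutions exist.
Divide through by 2: 16*y ≡ 5 (mod 47).
16⁻¹ ≡ 3 (mod 47).
y ≡ 3*5 ≡ 15 (mod 47).
The smallest non-negative solution is y = 15.

15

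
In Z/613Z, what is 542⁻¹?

259

613 = 1×542 + 71
542 = 7×71 + 45
71 = 1×45 + 26
45 = 1×26 + 19
26 = 1×19 + 7
19 = 2×7 + 5
7 = 1×5 + 2
5 = 2×2 + 1
2 = 2×1 + 0
gcd(542, 613) = 1, so the inverse exists.
Bézout: 1 = −229×613 + 259×542.
So 542⁻¹ ≡ 259 (mod 613).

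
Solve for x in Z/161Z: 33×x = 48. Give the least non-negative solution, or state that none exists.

gcd(33, 161) = 1, so a unique solution mod 161 exists.
33⁻¹ ≡ 122 (mod 161).
x ≡ 122×48 ≡ 60 (mod 161).

60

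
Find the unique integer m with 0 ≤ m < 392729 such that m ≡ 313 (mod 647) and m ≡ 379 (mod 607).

647⁻¹ mod 607: 647×258 ≡ 1 (mod 607), so 647⁻¹ ≡ 258.
m = 313 + 647×((379 − 313)×258 mod 607) = 313 + 647×32 = 21017.
Check: 21017 mod 647 = 313, 21017 mod 607 = 379. ✓

21017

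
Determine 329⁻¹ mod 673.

628

Run the extended Euclidean algorithm:
673 = 2×329 + 15
329 = 21×15 + 14
15 = 1×14 + 1
14 = 14×1 + 0
gcd(329, 673) = 1, so the inverse exists.
Bézout: 1 = 22×673 − 45×329.
So 329⁻¹ ≡ −45 ≡ 628 (mod 673).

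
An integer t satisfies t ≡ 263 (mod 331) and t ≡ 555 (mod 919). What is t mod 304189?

331⁻¹ mod 919: 331×236 ≡ 1 (mod 919), so 331⁻¹ ≡ 236.
t = 263 + 331×((555 − 263)×236 mod 919) = 263 + 331×906 = 300149.

300149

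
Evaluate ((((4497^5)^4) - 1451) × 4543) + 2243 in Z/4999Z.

(4497)^5 ≡ 504 (mod 4999)
(504)^4 ≡ 663 (mod 4999)
663 - 1451 = -788 ≡ 4211 (mod 4999)
4211 × 4543 = 19130573 ≡ 4399 (mod 4999)
4399 + 2243 = 6642 ≡ 1643 (mod 4999)

1643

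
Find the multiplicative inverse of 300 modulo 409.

409 = 1*300 + 109
300 = 2*109 + 82
109 = 1*82 + 27
82 = 3*27 + 1
27 = 27*1 + 0
gcd(300, 409) = 1, so the inverse exists.
Bézout: 1 = −11*409 + 15*300.
So 300⁻¹ ≡ 15 (mod 409).

15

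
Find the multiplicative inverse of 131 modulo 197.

197 = 1·131 + 66
131 = 1·66 + 65
66 = 1·65 + 1
65 = 65·1 + 0
gcd(131, 197) = 1, so the inverse exists.
Back-substitute for 1:
1 = 1·66 − 1·65
  = −1·131 + 2·66
  = 2·197 − 3·131
So 131⁻¹ ≡ −3 ≡ 194 (mod 197).

194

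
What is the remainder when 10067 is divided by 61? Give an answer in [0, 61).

10067 = 165×61 + 2, so 10067 ≡ 2 (mod 61).

2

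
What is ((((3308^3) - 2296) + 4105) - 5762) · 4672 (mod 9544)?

6600

(3308)^3 ≡ 5080 (mod 9544)
5080 - 2296 = 2784
2784 + 4105 = 6889
6889 - 5762 = 1127
1127 · 4672 = 5265344 ≡ 6600 (mod 9544)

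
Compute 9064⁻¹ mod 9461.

9461 = 1·9064 + 397
9064 = 22·397 + 330
397 = 1·330 + 67
330 = 4·67 + 62
67 = 1·62 + 5
62 = 12·5 + 2
5 = 2·2 + 1
2 = 2·1 + 0
gcd(9064, 9461) = 1, so the inverse exists.
Bézout: 1 = 3653·9461 − 3813·9064.
So 9064⁻¹ ≡ −3813 ≡ 5648 (mod 9461).

5648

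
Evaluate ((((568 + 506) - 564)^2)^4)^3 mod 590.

20

568 + 506 = 1074 ≡ 484 (mod 590)
484 - 564 = -80 ≡ 510 (mod 590)
(510)^2 ≡ 500 (mod 590)
(500)^4 ≡ 230 (mod 590)
(230)^3 ≡ 20 (mod 590)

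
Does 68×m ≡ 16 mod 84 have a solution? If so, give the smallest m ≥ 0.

gcd(68, 84) = 4, and 4 | 16, so solutions exist.
Divide through by 4: 17×m mod 21 = 4.
17⁻¹ ≡ 5 (mod 21).
m ≡ 5×4 ≡ 20 (mod 21).
The smallest non-negative solution is m = 20.

20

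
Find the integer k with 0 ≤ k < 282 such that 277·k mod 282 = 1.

282 = 1*277 + 5
277 = 55*5 + 2
5 = 2*2 + 1
2 = 2*1 + 0
gcd(277, 282) = 1, so the inverse exists.
Back-substitute for 1:
1 = 1*5 − 2*2
  = −2*277 + 111*5
  = 111*282 − 113*277
So 277⁻¹ ≡ −113 ≡ 169 (mod 282).

169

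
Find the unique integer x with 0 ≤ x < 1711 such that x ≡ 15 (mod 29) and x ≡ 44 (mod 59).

29⁻¹ mod 59: 29·57 ≡ 1 (mod 59), so 29⁻¹ ≡ 57.
x = 15 + 29·((44 − 15)·57 mod 59) = 15 + 29·1 = 44.

44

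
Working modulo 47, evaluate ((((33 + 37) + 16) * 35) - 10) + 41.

33

33 + 37 = 70 ≡ 23 (mod 47)
23 + 16 = 39
39 * 35 = 1365 ≡ 2 (mod 47)
2 - 10 = -8 ≡ 39 (mod 47)
39 + 41 = 80 ≡ 33 (mod 47)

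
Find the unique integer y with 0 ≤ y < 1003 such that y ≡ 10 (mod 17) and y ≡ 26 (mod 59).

17⁻¹ mod 59: 17·7 ≡ 1 (mod 59), so 17⁻¹ ≡ 7.
y = 10 + 17·((26 − 10)·7 mod 59) = 10 + 17·53 = 911.

911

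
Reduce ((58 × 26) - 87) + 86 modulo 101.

58 × 26 = 1508 ≡ 94 (mod 101)
94 - 87 = 7
7 + 86 = 93

93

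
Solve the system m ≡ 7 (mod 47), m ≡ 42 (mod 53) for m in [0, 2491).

148

47⁻¹ mod 53: 47×44 ≡ 1 (mod 53), so 47⁻¹ ≡ 44.
m = 7 + 47×((42 − 7)×44 mod 53) = 7 + 47×3 = 148.
Check: 148 mod 47 = 7, 148 mod 53 = 42. ✓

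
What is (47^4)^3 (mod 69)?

1

(47)^4 ≡ 1 (mod 69)
(1)^3 ≡ 1 (mod 69)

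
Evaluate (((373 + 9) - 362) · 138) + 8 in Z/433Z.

170

373 + 9 = 382
382 - 362 = 20
20 · 138 = 2760 ≡ 162 (mod 433)
162 + 8 = 170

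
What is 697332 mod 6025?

697332 = 115×6025 + 4457, so 697332 ≡ 4457 (mod 6025).

4457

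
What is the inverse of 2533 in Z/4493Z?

Apply the Euclidean algorithm and back-substitute:
4493 = 1·2533 + 1960
2533 = 1·1960 + 573
1960 = 3·573 + 241
573 = 2·241 + 91
241 = 2·91 + 59
91 = 1·59 + 32
59 = 1·32 + 27
32 = 1·27 + 5
27 = 5·5 + 2
5 = 2·2 + 1
2 = 2·1 + 0
gcd(2533, 4493) = 1, so the inverse exists.
Bézout: 1 = −1030·4493 + 1827·2533.
So 2533⁻¹ ≡ 1827 (mod 4493).

1827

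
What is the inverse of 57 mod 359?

By the extended Euclidean algorithm:
359 = 6*57 + 17
57 = 3*17 + 6
17 = 2*6 + 5
6 = 1*5 + 1
5 = 5*1 + 0
gcd(57, 359) = 1, so the inverse exists.
Back-substitute for 1:
1 = 1*6 − 1*5
  = −1*17 + 3*6
  = 3*57 − 10*17
  = −10*359 + 63*57
So 57⁻¹ ≡ 63 (mod 359).

63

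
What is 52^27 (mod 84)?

76

27 in binary is 11011, i.e. 27 = 16 + 8 + 2 + 1.
52^1 ≡ 52 (mod 84)
52^2 ≡ 52^2 = 2704 ≡ 16 (mod 84)
52^4 ≡ 16^2 = 256 ≡ 4 (mod 84)
52^8 ≡ 4^2 = 16 (mod 84)
52^16 ≡ 16^2 = 256 ≡ 4 (mod 84)
52^27 = 52^16 × 52^8 × 52^2 × 52^1 ≡ 4 × 16 × 16 × 52 (mod 84).
Accumulate the product:
4 × 16 = 64
64 × 16 = 1024 ≡ 16
16 × 52 = 832 ≡ 76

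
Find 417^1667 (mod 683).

44

By square-and-multiply:
1667 in binary is 11010000011, i.e. 1667 = 1024 + 512 + 128 + 2 + 1.
417^1 ≡ 417 (mod 683)
417^2 ≡ 417^2 = 173889 ≡ 407 (mod 683)
417^4 ≡ 407^2 = 165649 ≡ 363 (mod 683)
417^8 ≡ 363^2 = 131769 ≡ 633 (mod 683)
417^16 ≡ 633^2 = 400689 ≡ 451 (mod 683)
417^32 ≡ 451^2 = 203401 ≡ 550 (mod 683)
417^64 ≡ 550^2 = 302500 ≡ 614 (mod 683)
417^128 ≡ 614^2 = 376996 ≡ 663 (mod 683)
417^256 ≡ 663^2 = 439569 ≡ 400 (mod 683)
417^512 ≡ 400^2 = 160000 ≡ 178 (mod 683)
417^1024 ≡ 178^2 = 31684 ≡ 266 (mod 683)
417^1667 = 417^1024 × 417^512 × 417^128 × 417^2 × 417^1 ≡ 266 × 178 × 663 × 407 × 417 (mod 683).
Accumulate the product:
266 × 178 = 47348 ≡ 221
221 × 663 = 146523 ≡ 361
361 × 407 = 146927 ≡ 82
82 × 417 = 34194 ≡ 44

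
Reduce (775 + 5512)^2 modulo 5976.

1105

775 + 5512 = 6287 ≡ 311 (mod 5976)
(311)^2 ≡ 1105 (mod 5976)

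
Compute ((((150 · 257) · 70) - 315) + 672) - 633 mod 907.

806

150 · 257 = 38550 ≡ 456 (mod 907)
456 · 70 = 31920 ≡ 175 (mod 907)
175 - 315 = -140 ≡ 767 (mod 907)
767 + 672 = 1439 ≡ 532 (mod 907)
532 - 633 = -101 ≡ 806 (mod 907)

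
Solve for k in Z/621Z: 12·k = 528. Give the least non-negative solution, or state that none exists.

44

gcd(12, 621) = 3, and 3 | 528, so solutions exist.
Divide through by 3: 4·k ≡ 176 (mod 207).
4⁻¹ ≡ 52 (mod 207).
k ≡ 52·176 ≡ 44 (mod 207).
The smallest non-negative solution is k = 44.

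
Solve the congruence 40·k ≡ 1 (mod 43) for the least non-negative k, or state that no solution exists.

14

gcd(40, 43) = 1, so a unique solution mod 43 exists.
40⁻¹ ≡ 14 (mod 43).
k ≡ 14·1 ≡ 14 (mod 43).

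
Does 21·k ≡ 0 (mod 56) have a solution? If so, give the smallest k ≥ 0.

0

gcd(21, 56) = 7, and 7 | 0, so solutions exist.
Divide through by 7: 3·k = 0 (mod 8).
3⁻¹ ≡ 3 (mod 8).
k ≡ 3·0 ≡ 0 (mod 8).
The smallest non-negative solution is k = 0.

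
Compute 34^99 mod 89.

Compute successive squares:
99 in binary is 1100011, i.e. 99 = 64 + 32 + 2 + 1.
34^1 ≡ 34 (mod 89)
34^2 ≡ 34^2 = 1156 ≡ 88 (mod 89)
34^4 ≡ 88^2 = 7744 ≡ 1 (mod 89)
34^8 ≡ 1^2 = 1 (mod 89)
34^16 ≡ 1^2 = 1 (mod 89)
34^32 ≡ 1^2 = 1 (mod 89)
34^64 ≡ 1^2 = 1 (mod 89)
34^99 = 34^64 × 34^32 × 34^2 × 34^1 ≡ 1 × 1 × 88 × 34 (mod 89).
Accumulate the product:
1 × 1 = 1
1 × 88 = 88
88 × 34 = 2992 ≡ 55

55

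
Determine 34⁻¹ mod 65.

By the extended Euclidean algorithm:
65 = 1*34 + 31
34 = 1*31 + 3
31 = 10*3 + 1
3 = 3*1 + 0
gcd(34, 65) = 1, so the inverse exists.
Bézout: 1 = 11*65 − 21*34.
So 34⁻¹ ≡ −21 ≡ 44 (mod 65).

44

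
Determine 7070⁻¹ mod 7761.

3347

Apply the Euclidean algorithm and back-substitute:
7761 = 1×7070 + 691
7070 = 10×691 + 160
691 = 4×160 + 51
160 = 3×51 + 7
51 = 7×7 + 2
7 = 3×2 + 1
2 = 2×1 + 0
gcd(7070, 7761) = 1, so the inverse exists.
Bézout: 1 = −3049×7761 + 3347×7070.
So 7070⁻¹ ≡ 3347 (mod 7761).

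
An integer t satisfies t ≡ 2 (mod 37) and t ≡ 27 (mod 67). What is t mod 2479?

2037

37⁻¹ mod 67: 37*29 ≡ 1 (mod 67), so 37⁻¹ ≡ 29.
t = 2 + 37*((27 − 2)*29 mod 67) = 2 + 37*55 = 2037.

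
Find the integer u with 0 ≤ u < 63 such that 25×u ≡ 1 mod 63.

Run the extended Euclidean algorithm:
63 = 2·25 + 13
25 = 1·13 + 12
13 = 1·12 + 1
12 = 12·1 + 0
gcd(25, 63) = 1, so the inverse exists.
Back-substitute for 1:
1 = 1·13 − 1·12
  = −1·25 + 2·13
  = 2·63 − 5·25
So 25⁻¹ ≡ −5 ≡ 58 (mod 63).

58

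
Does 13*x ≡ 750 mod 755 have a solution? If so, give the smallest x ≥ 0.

gcd(13, 755) = 1, so a unique solution mod 755 exists.
13⁻¹ ≡ 697 (mod 755).
x ≡ 697*750 ≡ 290 (mod 755).

290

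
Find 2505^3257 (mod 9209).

Compute successive squares:
2505^1 ≡ 2505 (mod 9209)
2505^2 ≡ 2505^2 = 6275025 ≡ 3696 (mod 9209)
2505^4 ≡ 3696^2 = 13660416 ≡ 3469 (mod 9209)
2505^8 ≡ 3469^2 = 12033961 ≡ 7007 (mod 9209)
2505^16 ≡ 7007^2 = 49098049 ≡ 4870 (mod 9209)
2505^32 ≡ 4870^2 = 23716900 ≡ 3725 (mod 9209)
2505^64 ≡ 3725^2 = 13875625 ≡ 6871 (mod 9209)
2505^128 ≡ 6871^2 = 47210641 ≡ 5307 (mod 9209)
2505^256 ≡ 5307^2 = 28164249 ≡ 3127 (mod 9209)
2505^512 ≡ 3127^2 = 9778129 ≡ 7380 (mod 9209)
2505^1024 ≡ 7380^2 = 54464400 ≡ 2374 (mod 9209)
2505^2048 ≡ 2374^2 = 5635876 ≡ 9177 (mod 9209)
2505^3257 = 2505^2048 * 2505^1024 * 2505^128 * 2505^32 * 2505^16 * 2505^8 * 2505^1 ≡ 9177 * 2374 * 5307 * 3725 * 4870 * 7007 * 2505 (mod 9209).
Accumulate the product:
9177 * 2374 = 21786198 ≡ 6913
6913 * 5307 = 36687291 ≡ 7844
7844 * 3725 = 29218900 ≡ 7952
7952 * 4870 = 38726240 ≡ 2395
2395 * 7007 = 16781765 ≡ 2967
2967 * 2505 = 7432335 ≡ 672

672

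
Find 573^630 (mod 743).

388

Using repeated squaring:
573^1 ≡ 573 (mod 743)
573^2 ≡ 573^2 = 328329 ≡ 666 (mod 743)
573^4 ≡ 666^2 = 443556 ≡ 728 (mod 743)
573^8 ≡ 728^2 = 529984 ≡ 225 (mod 743)
573^16 ≡ 225^2 = 50625 ≡ 101 (mod 743)
573^32 ≡ 101^2 = 10201 ≡ 542 (mod 743)
573^64 ≡ 542^2 = 293764 ≡ 279 (mod 743)
573^128 ≡ 279^2 = 77841 ≡ 569 (mod 743)
573^256 ≡ 569^2 = 323761 ≡ 556 (mod 743)
573^512 ≡ 556^2 = 309136 ≡ 48 (mod 743)
573^630 = 573^512 * 573^64 * 573^32 * 573^16 * 573^4 * 573^2 ≡ 48 * 279 * 542 * 101 * 728 * 666 (mod 743).
Accumulate the product:
48 * 279 = 13392 ≡ 18
18 * 542 = 9756 ≡ 97
97 * 101 = 9797 ≡ 138
138 * 728 = 100464 ≡ 159
159 * 666 = 105894 ≡ 388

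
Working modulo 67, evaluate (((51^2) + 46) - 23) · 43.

4

(51)^2 ≡ 55 (mod 67)
55 + 46 = 101 ≡ 34 (mod 67)
34 - 23 = 11
11 · 43 = 473 ≡ 4 (mod 67)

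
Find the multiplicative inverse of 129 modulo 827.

By the extended Euclidean algorithm:
827 = 6×129 + 53
129 = 2×53 + 23
53 = 2×23 + 7
23 = 3×7 + 2
7 = 3×2 + 1
2 = 2×1 + 0
gcd(129, 827) = 1, so the inverse exists.
Bézout: 1 = 56×827 − 359×129.
So 129⁻¹ ≡ −359 ≡ 468 (mod 827).

468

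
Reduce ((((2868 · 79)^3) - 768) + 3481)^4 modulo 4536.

697

2868 · 79 = 226572 ≡ 4308 (mod 4536)
(4308)^3 ≡ 216 (mod 4536)
216 - 768 = -552 ≡ 3984 (mod 4536)
3984 + 3481 = 7465 ≡ 2929 (mod 4536)
(2929)^4 ≡ 697 (mod 4536)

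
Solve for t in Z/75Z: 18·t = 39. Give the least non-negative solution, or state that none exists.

23

gcd(18, 75) = 3, and 3 | 39, so solutions exist.
Divide through by 3: 6·t = 13 (mod 25).
6⁻¹ ≡ 21 (mod 25).
t ≡ 21·13 ≡ 23 (mod 25).
The smallest non-negative solution is t = 23.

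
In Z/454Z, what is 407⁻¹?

425

Run the extended Euclidean algorithm:
454 = 1·407 + 47
407 = 8·47 + 31
47 = 1·31 + 16
31 = 1·16 + 15
16 = 1·15 + 1
15 = 15·1 + 0
gcd(407, 454) = 1, so the inverse exists.
Bézout: 1 = 26·454 − 29·407.
So 407⁻¹ ≡ −29 ≡ 425 (mod 454).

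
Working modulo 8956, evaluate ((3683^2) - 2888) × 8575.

6143

(3683)^2 ≡ 5105 (mod 8956)
5105 - 2888 = 2217
2217 × 8575 = 19010775 ≡ 6143 (mod 8956)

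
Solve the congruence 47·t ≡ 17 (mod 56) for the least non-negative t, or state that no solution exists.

gcd(47, 56) = 1, so a unique solution mod 56 exists.
47⁻¹ ≡ 31 (mod 56).
t ≡ 31·17 ≡ 23 (mod 56).

23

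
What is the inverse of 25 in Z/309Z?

136

Run the extended Euclidean algorithm:
309 = 12×25 + 9
25 = 2×9 + 7
9 = 1×7 + 2
7 = 3×2 + 1
2 = 2×1 + 0
gcd(25, 309) = 1, so the inverse exists.
Back-substitute for 1:
1 = 1×7 − 3×2
  = −3×9 + 4×7
  = 4×25 − 11×9
  = −11×309 + 136×25
So 25⁻¹ ≡ 136 (mod 309).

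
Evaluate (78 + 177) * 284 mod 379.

31

78 + 177 = 255
255 * 284 = 72420 ≡ 31 (mod 379)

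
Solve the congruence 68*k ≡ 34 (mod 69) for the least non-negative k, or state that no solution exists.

35

gcd(68, 69) = 1, so a unique solution mod 69 exists.
68⁻¹ ≡ 68 (mod 69).
k ≡ 68*34 ≡ 35 (mod 69).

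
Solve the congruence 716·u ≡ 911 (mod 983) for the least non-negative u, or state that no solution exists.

917

gcd(716, 983) = 1, so a unique solution mod 983 exists.
716⁻¹ ≡ 902 (mod 983).
u ≡ 902·911 ≡ 917 (mod 983).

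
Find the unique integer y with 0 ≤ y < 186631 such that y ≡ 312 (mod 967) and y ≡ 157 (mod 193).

18685

967⁻¹ mod 193: 967·97 ≡ 1 (mod 193), so 967⁻¹ ≡ 97.
y = 312 + 967·((157 − 312)·97 mod 193) = 312 + 967·19 = 18685.
Check: 18685 mod 967 = 312, 18685 mod 193 = 157. ✓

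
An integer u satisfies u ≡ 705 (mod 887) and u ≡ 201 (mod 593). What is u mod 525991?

74326

887⁻¹ mod 593: 887×474 ≡ 1 (mod 593), so 887⁻¹ ≡ 474.
u = 705 + 887×((201 − 705)×474 mod 593) = 705 + 887×83 = 74326.
Check: 74326 mod 887 = 705, 74326 mod 593 = 201. ✓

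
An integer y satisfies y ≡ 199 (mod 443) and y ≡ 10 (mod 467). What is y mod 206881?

443⁻¹ mod 467: 443*214 ≡ 1 (mod 467), so 443⁻¹ ≡ 214.
y = 199 + 443*((10 − 199)*214 mod 467) = 199 + 443*183 = 81268.

81268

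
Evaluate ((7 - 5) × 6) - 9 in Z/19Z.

3

7 - 5 = 2
2 × 6 = 12
12 - 9 = 3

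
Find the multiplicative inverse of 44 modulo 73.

5

By the extended Euclidean algorithm:
73 = 1·44 + 29
44 = 1·29 + 15
29 = 1·15 + 14
15 = 1·14 + 1
14 = 14·1 + 0
gcd(44, 73) = 1, so the inverse exists.
Back-substitute for 1:
1 = 1·15 − 1·14
  = −1·29 + 2·15
  = 2·44 − 3·29
  = −3·73 + 5·44
So 44⁻¹ ≡ 5 (mod 73).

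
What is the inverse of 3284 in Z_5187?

5187 = 1·3284 + 1903
3284 = 1·1903 + 1381
1903 = 1·1381 + 522
1381 = 2·522 + 337
522 = 1·337 + 185
337 = 1·185 + 152
185 = 1·152 + 33
152 = 4·33 + 20
33 = 1·20 + 13
20 = 1·13 + 7
13 = 1·7 + 6
7 = 1·6 + 1
6 = 6·1 + 0
gcd(3284, 5187) = 1, so the inverse exists.
Bézout: 1 = −497·5187 + 785·3284.
So 3284⁻¹ ≡ 785 (mod 5187).

785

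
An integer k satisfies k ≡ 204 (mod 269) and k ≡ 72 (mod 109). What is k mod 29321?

27104

269⁻¹ mod 109: 269×62 ≡ 1 (mod 109), so 269⁻¹ ≡ 62.
k = 204 + 269×((72 − 204)×62 mod 109) = 204 + 269×100 = 27104.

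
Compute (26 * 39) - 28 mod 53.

26 * 39 = 1014 ≡ 7 (mod 53)
7 - 28 = -21 ≡ 32 (mod 53)

32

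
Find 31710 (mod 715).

250

31710 = 44·715 + 250, so 31710 ≡ 250 (mod 715).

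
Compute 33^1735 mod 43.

Compute successive squares:
33^1 ≡ 33 (mod 43)
33^2 ≡ 33^2 = 1089 ≡ 14 (mod 43)
33^4 ≡ 14^2 = 196 ≡ 24 (mod 43)
33^8 ≡ 24^2 = 576 ≡ 17 (mod 43)
33^16 ≡ 17^2 = 289 ≡ 31 (mod 43)
33^32 ≡ 31^2 = 961 ≡ 15 (mod 43)
33^64 ≡ 15^2 = 225 ≡ 10 (mod 43)
33^128 ≡ 10^2 = 100 ≡ 14 (mod 43)
33^256 ≡ 14^2 = 196 ≡ 24 (mod 43)
33^512 ≡ 24^2 = 576 ≡ 17 (mod 43)
33^1024 ≡ 17^2 = 289 ≡ 31 (mod 43)
33^1735 = 33^1024 · 33^512 · 33^128 · 33^64 · 33^4 · 33^2 · 33^1 ≡ 31 · 17 · 14 · 10 · 24 · 14 · 33 (mod 43).
Accumulate the product:
31 · 17 = 527 ≡ 11
11 · 14 = 154 ≡ 25
25 · 10 = 250 ≡ 35
35 · 24 = 840 ≡ 23
23 · 14 = 322 ≡ 21
21 · 33 = 693 ≡ 5

5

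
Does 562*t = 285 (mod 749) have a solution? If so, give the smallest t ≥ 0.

391

gcd(562, 749) = 1, so a unique solution mod 749 exists.
562⁻¹ ≡ 4 (mod 749).
t ≡ 4*285 ≡ 391 (mod 749).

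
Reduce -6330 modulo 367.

276

-6330 = -18×367 + 276, so -6330 ≡ 276 (mod 367).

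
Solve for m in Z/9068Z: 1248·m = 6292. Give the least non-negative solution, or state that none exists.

1233

gcd(1248, 9068) = 4, and 4 | 6292, so solutions exist.
Divide through by 4: 312·m = 1573 (mod 2267).
312⁻¹ ≡ 792 (mod 2267).
m ≡ 792·1573 ≡ 1233 (mod 2267).
The smallest non-negative solution is m = 1233.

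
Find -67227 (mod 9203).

6397

-67227 = -8·9203 + 6397, so -67227 ≡ 6397 (mod 9203).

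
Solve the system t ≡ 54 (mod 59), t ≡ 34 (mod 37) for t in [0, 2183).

1588

59⁻¹ mod 37: 59*32 ≡ 1 (mod 37), so 59⁻¹ ≡ 32.
t = 54 + 59*((34 − 54)*32 mod 37) = 54 + 59*26 = 1588.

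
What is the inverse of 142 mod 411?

Apply the Euclidean algorithm and back-substitute:
411 = 2·142 + 127
142 = 1·127 + 15
127 = 8·15 + 7
15 = 2·7 + 1
7 = 7·1 + 0
gcd(142, 411) = 1, so the inverse exists.
Back-substitute for 1:
1 = 1·15 − 2·7
  = −2·127 + 17·15
  = 17·142 − 19·127
  = −19·411 + 55·142
So 142⁻¹ ≡ 55 (mod 411).

55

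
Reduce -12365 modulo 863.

-12365 = -15·863 + 580, so -12365 ≡ 580 (mod 863).

580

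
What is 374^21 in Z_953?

21 in binary is 10101, i.e. 21 = 16 + 4 + 1.
374^1 ≡ 374 (mod 953)
374^2 ≡ 374^2 = 139876 ≡ 738 (mod 953)
374^4 ≡ 738^2 = 544644 ≡ 481 (mod 953)
374^8 ≡ 481^2 = 231361 ≡ 735 (mod 953)
374^16 ≡ 735^2 = 540225 ≡ 827 (mod 953)
374^21 = 374^16 * 374^4 * 374^1 ≡ 827 * 481 * 374 (mod 953).
Accumulate the product:
827 * 481 = 397787 ≡ 386
386 * 374 = 144364 ≡ 461

461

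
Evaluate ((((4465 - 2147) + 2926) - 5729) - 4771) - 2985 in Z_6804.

5367

4465 - 2147 = 2318
2318 + 2926 = 5244
5244 - 5729 = -485 ≡ 6319 (mod 6804)
6319 - 4771 = 1548
1548 - 2985 = -1437 ≡ 5367 (mod 6804)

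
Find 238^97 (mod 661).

97 in binary is 1100001, i.e. 97 = 64 + 32 + 1.
238^1 ≡ 238 (mod 661)
238^2 ≡ 238^2 = 56644 ≡ 459 (mod 661)
238^4 ≡ 459^2 = 210681 ≡ 483 (mod 661)
238^8 ≡ 483^2 = 233289 ≡ 617 (mod 661)
238^16 ≡ 617^2 = 380689 ≡ 614 (mod 661)
238^32 ≡ 614^2 = 376996 ≡ 226 (mod 661)
238^64 ≡ 226^2 = 51076 ≡ 179 (mod 661)
238^97 = 238^64 * 238^32 * 238^1 ≡ 179 * 226 * 238 (mod 661).
Accumulate the product:
179 * 226 = 40454 ≡ 133
133 * 238 = 31654 ≡ 587

587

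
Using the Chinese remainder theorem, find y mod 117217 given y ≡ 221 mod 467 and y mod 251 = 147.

38048

467⁻¹ mod 251: 467·43 ≡ 1 (mod 251), so 467⁻¹ ≡ 43.
y = 221 + 467·((147 − 221)·43 mod 251) = 221 + 467·81 = 38048.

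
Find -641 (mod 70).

59

-641 = -10·70 + 59, so -641 ≡ 59 (mod 70).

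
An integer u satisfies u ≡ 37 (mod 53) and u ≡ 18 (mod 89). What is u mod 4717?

53⁻¹ mod 89: 53*42 ≡ 1 (mod 89), so 53⁻¹ ≡ 42.
u = 37 + 53*((18 − 37)*42 mod 89) = 37 + 53*3 = 196.

196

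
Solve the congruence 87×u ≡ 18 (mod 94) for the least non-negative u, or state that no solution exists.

78

gcd(87, 94) = 1, so a unique solution mod 94 exists.
87⁻¹ ≡ 67 (mod 94).
u ≡ 67×18 ≡ 78 (mod 94).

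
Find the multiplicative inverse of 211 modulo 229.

By the extended Euclidean algorithm:
229 = 1×211 + 18
211 = 11×18 + 13
18 = 1×13 + 5
13 = 2×5 + 3
5 = 1×3 + 2
3 = 1×2 + 1
2 = 2×1 + 0
gcd(211, 229) = 1, so the inverse exists.
Bézout: 1 = −82×229 + 89×211.
So 211⁻¹ ≡ 89 (mod 229).

89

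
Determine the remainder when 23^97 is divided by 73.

97 in binary is 1100001, i.e. 97 = 64 + 32 + 1.
23^1 ≡ 23 (mod 73)
23^2 ≡ 23^2 = 529 ≡ 18 (mod 73)
23^4 ≡ 18^2 = 324 ≡ 32 (mod 73)
23^8 ≡ 32^2 = 1024 ≡ 2 (mod 73)
23^16 ≡ 2^2 = 4 (mod 73)
23^32 ≡ 4^2 = 16 (mod 73)
23^64 ≡ 16^2 = 256 ≡ 37 (mod 73)
23^97 = 23^64 * 23^32 * 23^1 ≡ 37 * 16 * 23 (mod 73).
Accumulate the product:
37 * 16 = 592 ≡ 8
8 * 23 = 184 ≡ 38

38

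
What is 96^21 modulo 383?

Using repeated squaring:
96^1 ≡ 96 (mod 383)
96^2 ≡ 96^2 = 9216 ≡ 24 (mod 383)
96^4 ≡ 24^2 = 576 ≡ 193 (mod 383)
96^8 ≡ 193^2 = 37249 ≡ 98 (mod 383)
96^16 ≡ 98^2 = 9604 ≡ 29 (mod 383)
96^21 = 96^16 × 96^4 × 96^1 ≡ 29 × 193 × 96 (mod 383).
Accumulate the product:
29 × 193 = 5597 ≡ 235
235 × 96 = 22560 ≡ 346

346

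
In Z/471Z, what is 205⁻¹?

By the extended Euclidean algorithm:
471 = 2*205 + 61
205 = 3*61 + 22
61 = 2*22 + 17
22 = 1*17 + 5
17 = 3*5 + 2
5 = 2*2 + 1
2 = 2*1 + 0
gcd(205, 471) = 1, so the inverse exists.
Back-substitute for 1:
1 = 1*5 − 2*2
  = −2*17 + 7*5
  = 7*22 − 9*17
  = −9*61 + 25*22
  = 25*205 − 84*61
  = −84*471 + 193*205
So 205⁻¹ ≡ 193 (mod 471).

193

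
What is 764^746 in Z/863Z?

486

By square-and-multiply:
764^1 ≡ 764 (mod 863)
764^2 ≡ 764^2 = 583696 ≡ 308 (mod 863)
764^4 ≡ 308^2 = 94864 ≡ 797 (mod 863)
764^8 ≡ 797^2 = 635209 ≡ 41 (mod 863)
764^16 ≡ 41^2 = 1681 ≡ 818 (mod 863)
764^32 ≡ 818^2 = 669124 ≡ 299 (mod 863)
764^64 ≡ 299^2 = 89401 ≡ 512 (mod 863)
764^128 ≡ 512^2 = 262144 ≡ 655 (mod 863)
764^256 ≡ 655^2 = 429025 ≡ 114 (mod 863)
764^512 ≡ 114^2 = 12996 ≡ 51 (mod 863)
764^746 = 764^512 × 764^128 × 764^64 × 764^32 × 764^8 × 764^2 ≡ 51 × 655 × 512 × 299 × 41 × 308 (mod 863).
Accumulate the product:
51 × 655 = 33405 ≡ 611
611 × 512 = 312832 ≡ 426
426 × 299 = 127374 ≡ 513
513 × 41 = 21033 ≡ 321
321 × 308 = 98868 ≡ 486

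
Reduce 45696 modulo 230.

45696 = 198×230 + 156, so 45696 ≡ 156 (mod 230).

156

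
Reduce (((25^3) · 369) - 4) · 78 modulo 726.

642

(25)^3 ≡ 379 (mod 726)
379 · 369 = 139851 ≡ 459 (mod 726)
459 - 4 = 455
455 · 78 = 35490 ≡ 642 (mod 726)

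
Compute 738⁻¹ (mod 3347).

By the extended Euclidean algorithm:
3347 = 4×738 + 395
738 = 1×395 + 343
395 = 1×343 + 52
343 = 6×52 + 31
52 = 1×31 + 21
31 = 1×21 + 10
21 = 2×10 + 1
10 = 10×1 + 0
gcd(738, 3347) = 1, so the inverse exists.
Back-substitute for 1:
1 = 1×21 − 2×10
  = −2×31 + 3×21
  = 3×52 − 5×31
  = −5×343 + 33×52
  = 33×395 − 38×343
  = −38×738 + 71×395
  = 71×3347 − 322×738
So 738⁻¹ ≡ −322 ≡ 3025 (mod 3347).

3025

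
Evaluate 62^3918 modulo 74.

By square-and-multiply:
62^1 ≡ 62 (mod 74)
62^2 ≡ 62^2 = 3844 ≡ 70 (mod 74)
62^4 ≡ 70^2 = 4900 ≡ 16 (mod 74)
62^8 ≡ 16^2 = 256 ≡ 34 (mod 74)
62^16 ≡ 34^2 = 1156 ≡ 46 (mod 74)
62^32 ≡ 46^2 = 2116 ≡ 44 (mod 74)
62^64 ≡ 44^2 = 1936 ≡ 12 (mod 74)
62^128 ≡ 12^2 = 144 ≡ 70 (mod 74)
62^256 ≡ 70^2 = 4900 ≡ 16 (mod 74)
62^512 ≡ 16^2 = 256 ≡ 34 (mod 74)
62^1024 ≡ 34^2 = 1156 ≡ 46 (mod 74)
62^2048 ≡ 46^2 = 2116 ≡ 44 (mod 74)
62^3918 = 62^2048 * 62^1024 * 62^512 * 62^256 * 62^64 * 62^8 * 62^4 * 62^2 ≡ 44 * 46 * 34 * 16 * 12 * 34 * 16 * 70 (mod 74).
Accumulate the product:
44 * 46 = 2024 ≡ 26
26 * 34 = 884 ≡ 70
70 * 16 = 1120 ≡ 10
10 * 12 = 120 ≡ 46
46 * 34 = 1564 ≡ 10
10 * 16 = 160 ≡ 12
12 * 70 = 840 ≡ 26

26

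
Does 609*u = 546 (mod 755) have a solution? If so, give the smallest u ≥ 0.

gcd(609, 755) = 1, so a unique solution mod 755 exists.
609⁻¹ ≡ 574 (mod 755).
u ≡ 574*546 ≡ 79 (mod 755).

79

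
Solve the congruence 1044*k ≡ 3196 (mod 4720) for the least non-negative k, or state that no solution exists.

419

gcd(1044, 4720) = 4, and 4 | 3196, so solutions exist.
Divide through by 4: 261*k mod 1180 = 799.
261⁻¹ ≡ 321 (mod 1180).
k ≡ 321*799 ≡ 419 (mod 1180).
The smallest non-negative solution is k = 419.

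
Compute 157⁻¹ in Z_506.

477

506 = 3·157 + 35
157 = 4·35 + 17
35 = 2·17 + 1
17 = 17·1 + 0
gcd(157, 506) = 1, so the inverse exists.
Back-substitute for 1:
1 = 1·35 − 2·17
  = −2·157 + 9·35
  = 9·506 − 29·157
So 157⁻¹ ≡ −29 ≡ 477 (mod 506).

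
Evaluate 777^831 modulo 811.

By square-and-multiply:
831 in binary is 1100111111, i.e. 831 = 512 + 256 + 32 + 16 + 8 + 4 + 2 + 1.
777^1 ≡ 777 (mod 811)
777^2 ≡ 777^2 = 603729 ≡ 345 (mod 811)
777^4 ≡ 345^2 = 119025 ≡ 619 (mod 811)
777^8 ≡ 619^2 = 383161 ≡ 369 (mod 811)
777^16 ≡ 369^2 = 136161 ≡ 724 (mod 811)
777^32 ≡ 724^2 = 524176 ≡ 270 (mod 811)
777^64 ≡ 270^2 = 72900 ≡ 721 (mod 811)
777^128 ≡ 721^2 = 519841 ≡ 801 (mod 811)
777^256 ≡ 801^2 = 641601 ≡ 100 (mod 811)
777^512 ≡ 100^2 = 10000 ≡ 268 (mod 811)
777^831 = 777^512 · 777^256 · 777^32 · 777^16 · 777^8 · 777^4 · 777^2 · 777^1 ≡ 268 · 100 · 270 · 724 · 369 · 619 · 345 · 777 (mod 811).
Accumulate the product:
268 · 100 = 26800 ≡ 37
37 · 270 = 9990 ≡ 258
258 · 724 = 186792 ≡ 262
262 · 369 = 96678 ≡ 169
169 · 619 = 104611 ≡ 803
803 · 345 = 277035 ≡ 484
484 · 777 = 376068 ≡ 575

575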